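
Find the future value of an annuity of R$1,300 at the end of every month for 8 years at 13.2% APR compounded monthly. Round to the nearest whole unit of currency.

R$219,620

With 12 periods per year: i = 0.011, n = 96.
FV = 1300 × [(1+0.011)^96 − 1] / 0.011 = 1300 × 168.938235 = 219,619.7053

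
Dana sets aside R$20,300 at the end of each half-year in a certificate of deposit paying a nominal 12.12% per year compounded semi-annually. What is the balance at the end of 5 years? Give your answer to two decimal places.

R$268,325.28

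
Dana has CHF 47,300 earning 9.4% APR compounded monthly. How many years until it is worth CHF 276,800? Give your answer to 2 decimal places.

Periodic rate i = 0.094/12 = 0.00783333.
n = ln(276800/47300) / ln(1+0.00783333) = ln(5.85201) / 0.007803 = 226.4293 months
= 226.4293/12 years

18.87 years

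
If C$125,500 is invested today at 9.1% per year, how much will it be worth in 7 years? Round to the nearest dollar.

C$230,896

FV = PV·(1+i)^n = 125,500 × 1.839811 = 230,896.3034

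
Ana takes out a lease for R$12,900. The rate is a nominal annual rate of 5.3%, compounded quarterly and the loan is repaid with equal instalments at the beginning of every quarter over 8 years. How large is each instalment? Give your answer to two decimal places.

R$490.73

With 4 periods per year: i = 0.01325, n = 32.
PMT = 12900 / ( [1 − (1+0.01325)^(−32)] / 0.01325 × (1+i) ) = 12900 / 26.287252 = 490.7322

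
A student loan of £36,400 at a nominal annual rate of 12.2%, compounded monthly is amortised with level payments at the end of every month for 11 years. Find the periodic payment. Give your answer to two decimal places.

£502.19

With 12 periods per year: i = 0.0101667, n = 132.
Annuity-PV factor = 72.482044; PMT = 36400 / 72.482044 = 502.1933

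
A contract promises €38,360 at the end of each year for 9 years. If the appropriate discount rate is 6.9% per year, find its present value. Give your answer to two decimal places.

€250,990.96

PV = 38360 × [1 − (1+0.069)^(−9)] / 0.069 = 38360 × 6.543039 = 250,990.9594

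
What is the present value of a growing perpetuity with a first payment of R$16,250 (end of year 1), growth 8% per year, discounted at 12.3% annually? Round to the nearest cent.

R$377,906.98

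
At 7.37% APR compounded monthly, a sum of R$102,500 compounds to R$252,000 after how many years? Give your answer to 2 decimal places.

12.24 years

Periodic rate i = 0.0737/12 = 0.00614167.
(1+i)^n = 252000/102500 = 2.45854, so n = ln 2.45854 / ln 1.00614 = 146.9187 months
= 146.9187/12 years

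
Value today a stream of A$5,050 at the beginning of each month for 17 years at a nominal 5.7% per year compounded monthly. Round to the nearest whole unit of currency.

A$661,932

Periodic rate i = 0.057/12 = 0.00475; n = 17 × 12 = 204 periods.
PV = PMT · [1 − (1+i)^(−n)] / i × (1+i) = 5050 · 131.075700 = 661,932.2847
(Beginning-of-period payments → annuity-due factor ×(1+i).)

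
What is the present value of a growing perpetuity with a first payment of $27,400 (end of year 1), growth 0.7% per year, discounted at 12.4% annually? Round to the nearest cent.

PV = D₁/(r − g) = 27400/(0.124 − 0.007) = 234,188.0342

$234,188.03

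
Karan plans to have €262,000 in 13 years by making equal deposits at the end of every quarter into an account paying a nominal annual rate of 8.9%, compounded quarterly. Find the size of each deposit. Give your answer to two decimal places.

€2,723.69

i = 0.089/4 = 0.02225 per quarter; n = 13·4 = 52.
FV-annuity factor = 96.192953; PMT = 262000 / 96.192953 = 2,723.6922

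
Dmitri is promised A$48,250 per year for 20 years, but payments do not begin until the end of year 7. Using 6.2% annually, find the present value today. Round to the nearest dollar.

PV at t=6 (ordinary 20-year annuity): 48250 × a(20|0.062) = 48250 × 11.285993 = 544,549.1697
Discount back 6 years: 544,549.1697 × (1+0.062)^(−6) = 544,549.1697 × 0.697032 = 379,568.3568

A$379,568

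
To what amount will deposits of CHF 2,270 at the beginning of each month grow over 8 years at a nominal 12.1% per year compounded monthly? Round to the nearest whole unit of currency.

CHF 368,365

i = 0.121/12 = 0.0100833 per month; n = 8·12 = 96.
FV = PMT · [(1+i)^n − 1] / i × (1+i) = 2270 · 162.275359 = 368,365.0657
Payments are at the start of each period, so multiply by (1+i).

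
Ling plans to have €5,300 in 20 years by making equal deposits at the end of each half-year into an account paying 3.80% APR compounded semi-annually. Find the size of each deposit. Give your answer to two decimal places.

With 2 periods per year: i = 0.019, n = 40.
FV-annuity factor = 59.109731; PMT = 5300 / 59.109731 = 89.6637

€89.66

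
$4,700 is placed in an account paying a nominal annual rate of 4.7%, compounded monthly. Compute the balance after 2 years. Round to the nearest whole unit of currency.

i = 0.047/12 = 0.00391667 per month; n = 2·12 = 24.
4,700 × (1+0.00391667)^24 = 4,700 × 1.098358 = 5,162.2829

$5,162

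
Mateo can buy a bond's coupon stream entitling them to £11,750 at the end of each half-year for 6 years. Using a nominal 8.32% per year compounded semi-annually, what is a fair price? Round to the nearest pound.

£109,258

Periodic rate i = 0.0832/2 = 0.0416; n = 6 × 2 = 12 periods.
PV = PMT · [1 − (1+i)^(−n)] / i = 11750 · 9.298545 = 109,257.9076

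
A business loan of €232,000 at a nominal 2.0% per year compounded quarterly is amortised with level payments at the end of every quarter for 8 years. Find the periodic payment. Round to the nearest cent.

With 4 periods per year: i = 0.005, n = 32.
PMT = 232000 / ( [1 − (1+0.005)^(−32)] / 0.005 ) = 232000 / 29.503284 = 7,863.5315

€7,863.53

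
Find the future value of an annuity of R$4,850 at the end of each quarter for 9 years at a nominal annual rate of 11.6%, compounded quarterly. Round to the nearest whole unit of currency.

R$300,814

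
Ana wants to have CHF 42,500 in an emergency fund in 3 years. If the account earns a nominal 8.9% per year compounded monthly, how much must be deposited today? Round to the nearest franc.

CHF 32,573

i = 0.089/12 = 0.00741667 per month; n = 3·12 = 36.
Discount factor = (1+0.00741667)^(−36) = 0.766428; PV = 42,500 × 0.766428 = 32,573.1827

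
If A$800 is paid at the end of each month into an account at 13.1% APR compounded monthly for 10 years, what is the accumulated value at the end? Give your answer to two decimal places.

i = 0.131/12 = 0.0109167 per month; n = 10·12 = 120.
Accumulation factor s(120|0.0109167) = 245.492289; FV = 800 × 245.492289 = 196,393.8312

A$196,393.83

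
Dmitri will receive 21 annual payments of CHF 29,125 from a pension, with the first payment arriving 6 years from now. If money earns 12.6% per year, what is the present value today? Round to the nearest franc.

PV at t=5 (ordinary 21-year annuity): 29125 × a(21|0.126) = 29125 × 7.279874 = 212,026.3333
PV₀ = 212,026.3333 / (1+0.126)^5 = 212,026.3333 / 1.810056 = 117,138.0123

CHF 117,138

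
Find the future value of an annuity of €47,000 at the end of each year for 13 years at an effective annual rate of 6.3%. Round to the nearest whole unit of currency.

€904,750

FV = 47000 × [(1+0.063)^13 − 1] / 0.063 = 47000 × 19.250007 = 904,750.3397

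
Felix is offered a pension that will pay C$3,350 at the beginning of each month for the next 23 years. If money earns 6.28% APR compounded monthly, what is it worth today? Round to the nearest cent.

C$491,116.30

i = 0.0628/12 = 0.00523333 per month; n = 23·12 = 276.
Annuity factor a(276|0.00523333) × (1+i) = 146.601881; PV = 3350 × 146.601881 = 491,116.3029
Payments are at the start of each period, so multiply by (1+i).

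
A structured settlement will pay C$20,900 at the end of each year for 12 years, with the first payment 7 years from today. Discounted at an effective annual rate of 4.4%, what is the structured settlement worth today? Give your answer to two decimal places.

C$148,032.97

Value one period before first payment (t=6): 20900 × [1 − (1+0.044)^(−12)] / 0.044 = 20900 × 9.170967 = 191,673.2202
Discount back 6 years: 191,673.2202 × (1+0.044)^(−6) = 191,673.2202 × 0.772320 = 148,032.9682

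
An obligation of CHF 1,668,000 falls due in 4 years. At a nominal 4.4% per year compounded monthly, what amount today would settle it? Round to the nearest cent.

CHF 1,399,265.12

Periodic rate i = 0.044/12 = 0.00366667; n = 4 × 12 = 48 periods.
PV = FV·(1+i)^(−n) = 1,668,000 × 0.838888 = 1,399,265.1193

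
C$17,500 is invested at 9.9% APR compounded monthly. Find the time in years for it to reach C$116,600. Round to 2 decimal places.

19.24 years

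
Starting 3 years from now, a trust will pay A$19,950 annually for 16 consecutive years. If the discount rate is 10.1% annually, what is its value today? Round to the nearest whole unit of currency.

A$127,997

PV at t=2 (ordinary 16-year annuity): 19950 × a(16|0.101) = 19950 × 7.777347 = 155,158.0734
Discount back 2 years: 155,158.0734 × (1+0.101)^(−2) = 155,158.0734 × 0.824946 = 127,996.9852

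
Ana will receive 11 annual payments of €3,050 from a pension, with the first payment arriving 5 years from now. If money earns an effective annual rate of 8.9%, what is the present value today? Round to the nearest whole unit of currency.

Value one period before first payment (t=4): 3050 × [1 − (1+0.089)^(−11)] / 0.089 = 3050 × 6.837468 = 20,854.2775
PV₀ = 20,854.2775 / (1+0.089)^4 = 20,854.2775 / 1.406409 = 14,828.0359

€14,828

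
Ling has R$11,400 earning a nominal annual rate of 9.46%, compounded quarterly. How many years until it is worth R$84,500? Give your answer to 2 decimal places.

21.42 years

Periodic rate i = 0.0946/4 = 0.02365.
(1+i)^n = 84500/11400 = 7.41228, so n = ln 7.41228 / ln 1.02365 = 85.6970 quarters
= 85.6970/4 years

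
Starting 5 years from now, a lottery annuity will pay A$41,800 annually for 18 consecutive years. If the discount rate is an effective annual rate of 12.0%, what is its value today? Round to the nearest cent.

A$192,584.99

PV at t=4 (ordinary 18-year annuity): 41800 × a(18|0.12) = 41800 × 7.249670 = 303,036.2094
Discount back 4 years: 303,036.2094 × (1+0.12)^(−4) = 303,036.2094 × 0.635518 = 192,584.9895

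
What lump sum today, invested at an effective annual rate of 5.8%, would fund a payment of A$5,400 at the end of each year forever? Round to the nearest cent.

PV = C/r = 5400/0.058 = 93,103.4483

A$93,103.45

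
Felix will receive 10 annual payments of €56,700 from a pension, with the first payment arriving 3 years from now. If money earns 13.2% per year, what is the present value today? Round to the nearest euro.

Value one period before first payment (t=2): 56700 × [1 − (1+0.132)^(−10)] / 0.132 = 56700 × 5.383146 = 305,224.3502
PV₀ = 305,224.3502 / (1+0.132)^2 = 305,224.3502 / 1.281424 = 238,191.5355

€238,192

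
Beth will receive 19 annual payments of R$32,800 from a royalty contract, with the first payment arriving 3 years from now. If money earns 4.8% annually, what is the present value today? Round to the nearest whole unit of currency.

R$366,874

PV at t=2 (ordinary 19-year annuity): 32800 × a(19|0.048) = 32800 × 12.284745 = 402,939.6433
PV₀ = 402,939.6433 / (1+0.048)^2 = 402,939.6433 / 1.098304 = 366,874.4203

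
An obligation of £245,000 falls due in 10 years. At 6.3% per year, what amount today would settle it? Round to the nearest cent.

£132,994.43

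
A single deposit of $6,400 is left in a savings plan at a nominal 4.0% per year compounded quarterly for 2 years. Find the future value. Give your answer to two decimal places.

Periodic rate i = 0.04/4 = 0.01; n = 2 × 4 = 8 periods.
FV = 6,400 × (1 + 0.01)^8 = 6,930.2829

$6,930.28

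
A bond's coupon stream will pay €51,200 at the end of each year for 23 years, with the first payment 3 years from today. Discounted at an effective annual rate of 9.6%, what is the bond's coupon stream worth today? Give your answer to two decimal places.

PV at t=2 (ordinary 23-year annuity): 51200 × a(23|0.096) = 51200 × 9.151680 = 468,566.0050
Discount back 2 years: 468,566.0050 × (1+0.096)^(−2) = 468,566.0050 × 0.832490 = 390,076.3934

€390,076.39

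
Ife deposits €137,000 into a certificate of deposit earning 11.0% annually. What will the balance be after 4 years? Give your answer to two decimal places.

€207,975.65

137,000 × (1+0.11)^4 = 137,000 × 1.518070 = 207,975.6462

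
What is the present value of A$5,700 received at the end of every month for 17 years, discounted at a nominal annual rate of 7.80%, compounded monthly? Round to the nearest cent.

Periodic rate i = 0.078/12 = 0.0065; n = 17 × 12 = 204 periods.
PV = 5700 × [1 − (1+0.0065)^(−204)] / 0.0065 = 5700 × 112.818595 = 643,065.9891

A$643,065.99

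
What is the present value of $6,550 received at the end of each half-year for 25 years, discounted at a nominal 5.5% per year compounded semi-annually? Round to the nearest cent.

$176,831.46

Periodic rate i = 0.055/2 = 0.0275; n = 25 × 2 = 50 periods.
Annuity factor a(50|0.0275) = 26.997170; PV = 6550 × 26.997170 = 176,831.4634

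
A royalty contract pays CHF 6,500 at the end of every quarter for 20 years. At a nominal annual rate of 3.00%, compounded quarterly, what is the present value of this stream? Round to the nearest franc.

CHF 389,964

i = 0.03/4 = 0.0075 per quarter; n = 20·4 = 80.
PV = PMT · [1 − (1+i)^(−n)] / i = 6500 · 59.994440 = 389,963.8608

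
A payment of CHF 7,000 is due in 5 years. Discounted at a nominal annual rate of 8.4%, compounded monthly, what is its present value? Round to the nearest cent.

CHF 4,606.06

Periodic rate i = 0.084/12 = 0.007; n = 5 × 12 = 60 periods.
Discount factor = (1+0.007)^(−60) = 0.658009; PV = 7,000 × 0.658009 = 4,606.0623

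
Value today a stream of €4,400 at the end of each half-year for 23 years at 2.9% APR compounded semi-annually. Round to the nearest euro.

Periodic rate i = 0.029/2 = 0.0145; n = 23 × 2 = 46 periods.
PV = PMT · [1 − (1+i)^(−n)] / i = 4400 · 33.399303 = 146,956.9352

€146,957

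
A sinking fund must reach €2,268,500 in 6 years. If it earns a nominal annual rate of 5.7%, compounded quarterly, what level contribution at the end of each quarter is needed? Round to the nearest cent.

€79,942.68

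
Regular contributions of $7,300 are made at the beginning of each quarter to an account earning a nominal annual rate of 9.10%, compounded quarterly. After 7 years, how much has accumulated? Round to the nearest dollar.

$287,929

Periodic rate i = 0.091/4 = 0.02275; n = 7 × 4 = 28 periods.
FV = 7300 × [(1+0.02275)^28 − 1] / 0.02275 × (1+i) = 7300 × 39.442267 = 287,928.5501
(Beginning-of-period payments → annuity-due factor ×(1+i).)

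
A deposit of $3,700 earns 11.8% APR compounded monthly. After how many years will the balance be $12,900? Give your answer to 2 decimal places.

10.64 years

Periodic rate i = 0.118/12 = 0.00983333.
(1+i)^n = 12900/3700 = 3.48649, so n = ln 3.48649 / ln 1.00983 = 127.6296 months
= 127.6296/12 years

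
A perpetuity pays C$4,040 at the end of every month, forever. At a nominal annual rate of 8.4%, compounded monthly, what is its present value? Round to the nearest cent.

C$577,142.86

Periodic rate i = 0.084/12 = 0.007.
PV = PMT / i = 4040 / 0.007 = 577,142.8571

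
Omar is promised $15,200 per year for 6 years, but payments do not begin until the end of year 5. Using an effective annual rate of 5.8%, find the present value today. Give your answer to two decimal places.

Value one period before first payment (t=4): 15200 × [1 − (1+0.058)^(−6)] / 0.058 = 15200 × 4.948376 = 75,215.3145
Discount back 4 years: 75,215.3145 × (1+0.058)^(−4) = 75,215.3145 × 0.798100 = 60,029.3450

$60,029.35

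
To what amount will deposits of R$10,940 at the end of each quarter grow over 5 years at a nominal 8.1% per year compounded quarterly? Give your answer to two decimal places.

R$266,475.95

Periodic rate i = 0.081/4 = 0.02025; n = 5 × 4 = 20 periods.
FV = 10940 × [(1+0.02025)^20 − 1] / 0.02025 = 10940 × 24.357948 = 266,475.9458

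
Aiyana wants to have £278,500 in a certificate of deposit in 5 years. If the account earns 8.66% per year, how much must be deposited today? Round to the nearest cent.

PV = 278,500 / (1 + 0.0866)^5 = 278,500 / 1.514776 = 183,855.5295

£183,855.53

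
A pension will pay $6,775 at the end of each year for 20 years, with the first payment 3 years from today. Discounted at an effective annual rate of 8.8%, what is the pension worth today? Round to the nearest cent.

$52,999.23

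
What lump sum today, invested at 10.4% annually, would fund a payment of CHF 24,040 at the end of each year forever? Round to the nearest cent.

CHF 231,153.85

PV = PMT / i = 24040 / 0.104 = 231,153.8462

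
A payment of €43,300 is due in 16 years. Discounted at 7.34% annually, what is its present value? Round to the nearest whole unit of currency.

€13,941

PV = 43,300 / (1 + 0.0734)^16 = 43,300 / 3.105886 = 13,941.2733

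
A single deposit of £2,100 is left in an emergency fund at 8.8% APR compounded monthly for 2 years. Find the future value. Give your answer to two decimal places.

£2,502.51

i = 0.088/12 = 0.00733333 per month; n = 2·12 = 24.
FV = 2,100 × (1 + 0.00733333)^24 = 2,502.5123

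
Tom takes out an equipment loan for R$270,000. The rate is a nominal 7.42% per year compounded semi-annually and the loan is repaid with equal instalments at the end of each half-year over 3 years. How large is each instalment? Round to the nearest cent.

R$51,020.49

With 2 periods per year: i = 0.0371, n = 6.
PMT = 270000 / ( [1 − (1+0.0371)^(−6)] / 0.0371 ) = 270000 / 5.291992 = 51,020.4883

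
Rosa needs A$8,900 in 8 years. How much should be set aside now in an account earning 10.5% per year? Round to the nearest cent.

Discount factor = (1+0.105)^(−8) = 0.449885; PV = 8,900 × 0.449885 = 4,003.9789

A$4,003.98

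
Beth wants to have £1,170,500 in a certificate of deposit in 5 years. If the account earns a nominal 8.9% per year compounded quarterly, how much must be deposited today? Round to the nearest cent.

Periodic rate i = 0.089/4 = 0.02225; n = 5 × 4 = 20 periods.
PV = 1,170,500 / (1 + 0.02225)^20 = 1,170,500 / 1.552896 = 753,752.9650

£753,752.96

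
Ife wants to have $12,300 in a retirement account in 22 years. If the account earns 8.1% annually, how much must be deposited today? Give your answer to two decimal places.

PV = 12,300 / (1 + 0.081)^22 = 12,300 / 5.548368 = 2,216.8681

$2,216.87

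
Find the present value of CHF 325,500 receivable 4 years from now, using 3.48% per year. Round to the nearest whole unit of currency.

CHF 283,874

Discount factor = (1+0.0348)^(−4) = 0.872116; PV = 325,500 × 0.872116 = 283,873.8009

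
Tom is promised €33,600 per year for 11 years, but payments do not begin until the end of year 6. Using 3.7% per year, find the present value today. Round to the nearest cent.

PV at t=5 (ordinary 11-year annuity): 33600 × a(11|0.037) = 33600 × 8.903949 = 299,172.6929
PV₀ = 299,172.6929 / (1+0.037)^5 = 299,172.6929 / 1.199206 = 249,475.6533

€249,475.65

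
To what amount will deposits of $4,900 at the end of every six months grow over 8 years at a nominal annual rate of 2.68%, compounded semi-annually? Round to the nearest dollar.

With 2 periods per year: i = 0.0134, n = 16.
FV = PMT · [(1+i)^n − 1] / i = 4900 · 17.713077 = 86,794.0776

$86,794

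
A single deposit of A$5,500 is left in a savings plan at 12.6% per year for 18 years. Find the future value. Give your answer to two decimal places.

A$46,564.37

5,500 × (1+0.126)^18 = 5,500 × 8.466249 = 46,564.3686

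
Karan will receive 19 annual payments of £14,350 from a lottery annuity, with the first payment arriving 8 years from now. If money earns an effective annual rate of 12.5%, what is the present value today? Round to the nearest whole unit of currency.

£44,965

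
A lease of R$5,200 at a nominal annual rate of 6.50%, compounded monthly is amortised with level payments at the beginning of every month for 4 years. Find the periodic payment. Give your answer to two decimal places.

With 12 periods per year: i = 0.00541667, n = 48.
PMT = 5200 / ( [1 − (1+0.00541667)^(−48)] / 0.00541667 × (1+i) ) = 5200 / 42.395896 = 122.6534

R$122.65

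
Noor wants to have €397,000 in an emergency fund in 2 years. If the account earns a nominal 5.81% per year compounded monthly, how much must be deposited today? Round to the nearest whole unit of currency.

With 12 periods per year: i = 0.00484167, n = 24.
Discount factor = (1+0.00484167)^(−24) = 0.890547; PV = 397,000 × 0.890547 = 353,547.0863

€353,547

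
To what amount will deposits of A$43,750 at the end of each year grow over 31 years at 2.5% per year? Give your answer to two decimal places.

Accumulation factor s(31|0.025) = 46.000271; FV = 43750 × 46.000271 = 2,012,511.8450

A$2,012,511.84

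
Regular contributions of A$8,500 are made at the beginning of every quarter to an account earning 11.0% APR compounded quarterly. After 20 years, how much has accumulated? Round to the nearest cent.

A$2,464,776.68

Periodic rate i = 0.11/4 = 0.0275; n = 20 × 4 = 80 periods.
FV = PMT · [(1+i)^n − 1] / i × (1+i) = 8500 · 289.973727 = 2,464,776.6835
Payments are at the start of each period, so multiply by (1+i).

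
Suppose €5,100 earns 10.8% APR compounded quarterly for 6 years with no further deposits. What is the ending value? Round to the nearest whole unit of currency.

i = 0.108/4 = 0.027 per quarter; n = 6·4 = 24.
FV = PV·(1+i)^n = 5,100 × 1.895355 = 9,666.3123

€9,666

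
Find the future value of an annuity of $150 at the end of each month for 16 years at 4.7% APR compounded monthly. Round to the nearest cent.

Periodic rate i = 0.047/12 = 0.00391667; n = 16 × 12 = 192 periods.
FV = PMT · [(1+i)^n − 1] / i = 150 · 285.478671 = 42,821.8007

$42,821.80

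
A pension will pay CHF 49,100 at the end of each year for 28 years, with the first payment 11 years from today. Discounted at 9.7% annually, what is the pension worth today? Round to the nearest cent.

CHF 185,546.94

PV at t=10 (ordinary 28-year annuity): 49100 × a(28|0.097) = 49100 × 9.537589 = 468,295.6036
PV₀ = 468,295.6036 / (1+0.097)^10 = 468,295.6036 / 2.523866 = 185,546.9436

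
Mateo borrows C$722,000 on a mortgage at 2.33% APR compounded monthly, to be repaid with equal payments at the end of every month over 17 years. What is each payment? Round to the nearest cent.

i = 0.0233/12 = 0.00194167 per month; n = 17·12 = 204.
Annuity-PV factor = 168.310099; PMT = 722000 / 168.310099 = 4,289.7010

C$4,289.70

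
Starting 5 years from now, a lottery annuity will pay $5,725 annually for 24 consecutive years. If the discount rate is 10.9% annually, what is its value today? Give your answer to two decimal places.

$31,824.33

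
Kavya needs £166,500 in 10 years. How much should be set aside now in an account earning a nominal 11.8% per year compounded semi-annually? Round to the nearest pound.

With 2 periods per year: i = 0.059, n = 20.
Discount factor = (1+0.059)^(−20) = 0.317747; PV = 166,500 × 0.317747 = 52,904.7950

£52,905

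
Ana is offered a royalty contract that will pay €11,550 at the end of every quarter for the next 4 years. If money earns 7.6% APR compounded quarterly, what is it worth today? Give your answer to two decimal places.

With 4 periods per year: i = 0.019, n = 16.
Annuity factor a(16|0.019) = 13.685884; PV = 11550 × 13.685884 = 158,071.9632

€158,071.96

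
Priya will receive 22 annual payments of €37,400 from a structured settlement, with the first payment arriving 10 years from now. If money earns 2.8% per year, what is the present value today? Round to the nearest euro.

Value one period before first payment (t=9): 37400 × [1 − (1+0.028)^(−22)] / 0.028 = 37400 × 16.260978 = 608,160.5946
PV₀ = 608,160.5946 / (1+0.028)^9 = 608,160.5946 / 1.282148 = 474,329.6194

€474,330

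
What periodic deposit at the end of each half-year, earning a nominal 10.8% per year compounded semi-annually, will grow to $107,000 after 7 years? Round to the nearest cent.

$5,309.77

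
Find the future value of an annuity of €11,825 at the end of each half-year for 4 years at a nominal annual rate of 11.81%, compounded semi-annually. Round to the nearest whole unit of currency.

With 2 periods per year: i = 0.05905, n = 8.
FV = PMT · [(1+i)^n − 1] / i = 11825 · 9.863781 = 116,639.2100

€116,639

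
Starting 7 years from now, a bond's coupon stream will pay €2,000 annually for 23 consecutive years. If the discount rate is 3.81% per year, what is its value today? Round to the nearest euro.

€24,195

PV at t=6 (ordinary 23-year annuity): 2000 × a(23|0.0381) = 2000 × 15.140311 = 30,280.6220
PV₀ = 30,280.6220 / (1+0.0381)^6 = 30,280.6220 / 1.251512 = 24,195.2239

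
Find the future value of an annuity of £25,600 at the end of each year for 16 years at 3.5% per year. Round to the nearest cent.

FV = 25600 × [(1+0.035)^16 − 1] / 0.035 = 25600 × 20.971030 = 536,858.3606

£536,858.36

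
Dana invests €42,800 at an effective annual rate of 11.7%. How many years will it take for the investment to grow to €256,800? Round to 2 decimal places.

n = ln(256800/42800) / ln(1+0.117) = ln(6.00000) / 0.110647 = 16.1935 years

16.19 years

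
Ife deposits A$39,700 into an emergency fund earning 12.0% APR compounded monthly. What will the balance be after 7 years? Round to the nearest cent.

A$91,576.89

i = 0.12/12 = 0.01 per month; n = 7·12 = 84.
FV = 39,700 × (1 + 0.01)^84 = 91,576.8929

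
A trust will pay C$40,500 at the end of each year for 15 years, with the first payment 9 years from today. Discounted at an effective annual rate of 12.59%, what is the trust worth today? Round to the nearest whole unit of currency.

C$103,540

Value one period before first payment (t=8): 40500 × [1 − (1+0.1259)^(−15)] / 0.1259 = 40500 × 6.601663 = 267,367.3475
PV₀ = 267,367.3475 / (1+0.1259)^8 = 267,367.3475 / 2.582252 = 103,540.3943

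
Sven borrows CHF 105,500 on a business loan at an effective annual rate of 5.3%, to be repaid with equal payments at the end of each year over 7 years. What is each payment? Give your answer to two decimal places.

PMT = 105500 / ( [1 − (1+0.053)^(−7)] / 0.053 ) = 105500 / 5.723986 = 18,431.2133

CHF 18,431.21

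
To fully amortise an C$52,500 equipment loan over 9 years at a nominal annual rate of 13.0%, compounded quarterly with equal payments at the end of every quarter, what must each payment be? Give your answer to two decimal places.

C$2,495.24

Periodic rate i = 0.13/4 = 0.0325; n = 9 × 4 = 36 periods.
PMT = 52500 / ( [1 − (1+0.0325)^(−36)] / 0.0325 ) = 52500 / 21.040090 = 2,495.2364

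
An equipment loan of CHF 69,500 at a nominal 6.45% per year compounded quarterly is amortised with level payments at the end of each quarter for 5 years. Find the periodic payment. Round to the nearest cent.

CHF 4,093.11

With 4 periods per year: i = 0.016125, n = 20.
Annuity-PV factor = 16.979739; PMT = 69500 / 16.979739 = 4,093.1136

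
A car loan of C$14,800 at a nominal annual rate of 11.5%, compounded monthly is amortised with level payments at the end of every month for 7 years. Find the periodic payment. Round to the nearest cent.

C$257.32

i = 0.115/12 = 0.00958333 per month; n = 7·12 = 84.
Annuity-PV factor = 57.516018; PMT = 14800 / 57.516018 = 257.3196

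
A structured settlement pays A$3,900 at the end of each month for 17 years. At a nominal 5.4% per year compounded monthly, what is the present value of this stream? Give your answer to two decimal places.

A$519,878.63

With 12 periods per year: i = 0.0045, n = 204.
PV = 3900 × [1 − (1+0.0045)^(−204)] / 0.0045 = 3900 × 133.302212 = 519,878.6259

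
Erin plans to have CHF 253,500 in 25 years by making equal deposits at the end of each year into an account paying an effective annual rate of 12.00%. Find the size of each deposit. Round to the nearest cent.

PMT = 253500 / ( [(1+0.12)^25 − 1] / 0.12 ) = 253500 / 133.333870 = 1,901.2423

CHF 1,901.24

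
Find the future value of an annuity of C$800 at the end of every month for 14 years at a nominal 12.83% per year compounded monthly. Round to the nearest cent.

Periodic rate i = 0.1283/12 = 0.0106917; n = 14 × 12 = 168 periods.
Accumulation factor s(168|0.0106917) = 464.802665; FV = 800 × 464.802665 = 371,842.1324

C$371,842.13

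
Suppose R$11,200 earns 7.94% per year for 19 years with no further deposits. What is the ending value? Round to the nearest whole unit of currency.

R$47,828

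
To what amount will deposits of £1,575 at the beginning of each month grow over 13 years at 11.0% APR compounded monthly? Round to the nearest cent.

£546,460.06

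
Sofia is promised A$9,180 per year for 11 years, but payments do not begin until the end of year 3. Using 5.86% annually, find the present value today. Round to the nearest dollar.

Value one period before first payment (t=2): 9180 × [1 − (1+0.0586)^(−11)] / 0.0586 = 9180 × 7.943654 = 72,922.7475
PV₀ = 72,922.7475 / (1+0.0586)^2 = 72,922.7475 / 1.120634 = 65,072.7625

A$65,073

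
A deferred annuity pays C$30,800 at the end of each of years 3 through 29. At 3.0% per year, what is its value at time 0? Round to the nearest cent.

Value one period before first payment (t=2): 30800 × [1 − (1+0.03)^(−27)] / 0.03 = 30800 × 18.327031 = 564,472.5694
PV₀ = 564,472.5694 / (1+0.03)^2 = 564,472.5694 / 1.060900 = 532,069.5347

C$532,069.53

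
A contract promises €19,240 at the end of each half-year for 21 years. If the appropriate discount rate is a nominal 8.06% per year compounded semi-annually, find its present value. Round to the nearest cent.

i = 0.0806/2 = 0.0403 per half-year; n = 21·2 = 42.
Annuity factor a(42|0.0403) = 20.092898; PV = 19240 × 20.092898 = 386,587.3531

€386,587.35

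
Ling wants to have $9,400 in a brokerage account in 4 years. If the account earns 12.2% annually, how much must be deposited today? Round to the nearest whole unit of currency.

Discount factor = (1+0.122)^(−4) = 0.630999; PV = 9,400 × 0.630999 = 5,931.3893

$5,931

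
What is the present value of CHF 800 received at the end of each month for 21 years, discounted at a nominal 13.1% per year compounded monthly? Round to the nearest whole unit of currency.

CHF 68,532

With 12 periods per year: i = 0.0109167, n = 252.
PV = PMT · [1 − (1+i)^(−n)] / i = 800 · 85.665055 = 68,532.0441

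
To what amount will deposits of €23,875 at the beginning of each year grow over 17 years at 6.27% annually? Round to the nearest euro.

€733,149

FV = 23875 × [(1+0.0627)^17 − 1] / 0.0627 × (1+i) = 23875 × 30.707818 = 733,149.1608
(annuity-due: payments at period start, so ×(1+i).)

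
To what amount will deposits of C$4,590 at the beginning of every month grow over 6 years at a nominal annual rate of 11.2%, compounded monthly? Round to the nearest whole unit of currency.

C$472,578

With 12 periods per year: i = 0.00933333, n = 72.
Accumulation factor s(72|0.00933333) × (1+i) = 102.958098; FV = 4590 × 102.958098 = 472,577.6720
Payments are at the start of each period, so multiply by (1+i).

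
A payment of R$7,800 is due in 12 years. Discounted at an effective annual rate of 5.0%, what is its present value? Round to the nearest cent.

R$4,343.33

PV = 7,800 / (1 + 0.05)^12 = 7,800 / 1.795856 = 4,343.3319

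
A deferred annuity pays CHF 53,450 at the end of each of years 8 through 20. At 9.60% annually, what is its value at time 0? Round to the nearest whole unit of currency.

CHF 204,076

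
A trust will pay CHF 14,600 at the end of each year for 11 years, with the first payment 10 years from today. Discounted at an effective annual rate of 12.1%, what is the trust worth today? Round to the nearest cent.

Value one period before first payment (t=9): 14600 × [1 − (1+0.121)^(−11)] / 0.121 = 14600 × 5.911837 = 86,312.8175
PV₀ = 86,312.8175 / (1+0.121)^9 = 86,312.8175 / 2.795442 = 30,876.2665

CHF 30,876.27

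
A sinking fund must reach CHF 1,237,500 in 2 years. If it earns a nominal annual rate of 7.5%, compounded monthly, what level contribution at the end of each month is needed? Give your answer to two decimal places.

CHF 47,952.62

i = 0.075/12 = 0.00625 per month; n = 2·12 = 24.
FV-annuity factor = 25.806723; PMT = 1.2375e+06 / 25.806723 = 47,952.6209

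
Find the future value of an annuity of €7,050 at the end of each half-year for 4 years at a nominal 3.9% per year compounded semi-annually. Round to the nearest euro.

€60,403

With 2 periods per year: i = 0.0195, n = 8.
FV = PMT · [(1+i)^n − 1] / i = 7050 · 8.567821 = 60,403.1396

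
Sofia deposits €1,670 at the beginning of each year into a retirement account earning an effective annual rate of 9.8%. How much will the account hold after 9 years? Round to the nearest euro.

€24,692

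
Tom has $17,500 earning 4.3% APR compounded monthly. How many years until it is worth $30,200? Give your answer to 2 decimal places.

12.71 years

Periodic rate i = 0.043/12 = 0.00358333.
n = ln(30200/17500) / ln(1+0.00358333) = ln(1.72571) / 0.003577 = 152.5446 months
= 152.5446/12 years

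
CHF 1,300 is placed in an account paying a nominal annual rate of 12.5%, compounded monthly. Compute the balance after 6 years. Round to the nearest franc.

CHF 2,741

Periodic rate i = 0.125/12 = 0.0104167; n = 6 × 12 = 72 periods.
FV = 1,300 × (1 + 0.0104167)^72 = 2,741.4444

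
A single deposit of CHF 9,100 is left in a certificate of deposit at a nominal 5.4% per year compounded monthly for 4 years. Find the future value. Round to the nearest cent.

CHF 11,288.56

i = 0.054/12 = 0.0045 per month; n = 4·12 = 48.
FV = 9,100 × (1 + 0.0045)^48 = 11,288.5605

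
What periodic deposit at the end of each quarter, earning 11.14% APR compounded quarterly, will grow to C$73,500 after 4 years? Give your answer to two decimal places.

Periodic rate i = 0.1114/4 = 0.02785; n = 4 × 4 = 16 periods.
PMT = 73500 / ( [(1+0.02785)^16 − 1] / 0.02785 ) = 73500 / 19.818430 = 3,708.6692

C$3,708.67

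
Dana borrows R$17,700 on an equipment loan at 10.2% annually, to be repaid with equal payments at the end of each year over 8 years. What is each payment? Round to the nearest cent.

R$3,341.95

PMT = 17700 / ( [1 − (1+0.102)^(−8)] / 0.102 ) = 17700 / 5.296304 = 3,341.9532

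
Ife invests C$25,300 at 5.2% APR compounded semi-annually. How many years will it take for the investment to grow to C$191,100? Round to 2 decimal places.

Periodic rate i = 0.052/2 = 0.026.
(1+i)^n = 191100/25300 = 7.55336, so n = ln 7.55336 / ln 1.026 = 78.7756 half-years
= 78.7756/2 years

39.39 years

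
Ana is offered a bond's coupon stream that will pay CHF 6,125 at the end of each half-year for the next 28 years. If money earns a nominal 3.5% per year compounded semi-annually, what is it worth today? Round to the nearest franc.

CHF 217,523

With 2 periods per year: i = 0.0175, n = 56.
PV = PMT · [1 − (1+i)^(−n)] / i = 6125 · 35.513951 = 217,522.9520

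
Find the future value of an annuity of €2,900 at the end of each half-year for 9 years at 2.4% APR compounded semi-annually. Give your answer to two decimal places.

€57,881.02

i = 0.024/2 = 0.012 per half-year; n = 9·2 = 18.
FV = 2900 × [(1+0.012)^18 − 1] / 0.012 = 2900 × 19.958974 = 57,881.0248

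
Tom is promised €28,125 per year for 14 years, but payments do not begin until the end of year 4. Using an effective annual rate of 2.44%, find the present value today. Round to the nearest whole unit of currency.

€307,142

PV at t=3 (ordinary 14-year annuity): 28125 × a(14|0.0244) = 28125 × 11.739646 = 330,177.5304
PV₀ = 330,177.5304 / (1+0.0244)^3 = 330,177.5304 / 1.075001 = 307,141.7154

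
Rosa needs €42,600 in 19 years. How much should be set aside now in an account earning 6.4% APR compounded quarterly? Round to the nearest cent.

i = 0.064/4 = 0.016 per quarter; n = 19·4 = 76.
PV = 42,600 / (1 + 0.016)^76 = 42,600 / 3.341349 = 12,749.3427

€12,749.34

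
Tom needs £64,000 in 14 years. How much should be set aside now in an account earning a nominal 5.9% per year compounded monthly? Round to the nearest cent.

£28,075.77

i = 0.059/12 = 0.00491667 per month; n = 14·12 = 168.
PV = 64,000 / (1 + 0.00491667)^168 = 64,000 / 2.279545 = 28,075.7730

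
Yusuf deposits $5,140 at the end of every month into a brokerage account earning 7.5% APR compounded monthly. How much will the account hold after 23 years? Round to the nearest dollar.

i = 0.075/12 = 0.00625 per month; n = 23·12 = 276.
FV = 5140 × [(1+0.00625)^276 − 1] / 0.00625 = 5140 × 733.195558 = 3,768,625.1662

$3,768,625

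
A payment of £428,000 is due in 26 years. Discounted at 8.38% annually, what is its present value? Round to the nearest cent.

£52,816.05

PV = FV·(1+i)^(−n) = 428,000 × 0.123402 = 52,816.0545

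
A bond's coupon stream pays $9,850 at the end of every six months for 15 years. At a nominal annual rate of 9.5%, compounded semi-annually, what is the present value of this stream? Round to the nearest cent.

$155,831.12

i = 0.095/2 = 0.0475 per half-year; n = 15·2 = 30.
Annuity factor a(30|0.0475) = 15.820418; PV = 9850 × 15.820418 = 155,831.1200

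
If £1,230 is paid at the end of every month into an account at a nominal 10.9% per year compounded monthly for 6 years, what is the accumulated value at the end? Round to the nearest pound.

Periodic rate i = 0.109/12 = 0.00908333; n = 6 × 12 = 72 periods.
Accumulation factor s(72|0.00908333) = 101.014528; FV = 1230 × 101.014528 = 124,247.8695

£124,248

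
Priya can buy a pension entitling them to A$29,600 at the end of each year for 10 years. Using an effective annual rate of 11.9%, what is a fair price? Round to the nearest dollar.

PV = 29600 × [1 − (1+0.119)^(−10)] / 0.119 = 29600 × 5.673427 = 167,933.4446

A$167,933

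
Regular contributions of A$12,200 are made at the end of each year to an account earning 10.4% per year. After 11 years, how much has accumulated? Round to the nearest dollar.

FV = PMT · [(1+i)^n − 1] / i = 12200 · 18.935954 = 231,018.6334

A$231,019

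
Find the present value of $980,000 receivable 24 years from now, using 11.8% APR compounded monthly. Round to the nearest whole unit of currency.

$58,521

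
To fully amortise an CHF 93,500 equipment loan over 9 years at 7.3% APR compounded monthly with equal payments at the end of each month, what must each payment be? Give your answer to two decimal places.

With 12 periods per year: i = 0.00608333, n = 108.
Annuity-PV factor = 78.996653; PMT = 93500 / 78.996653 = 1,183.5944

CHF 1,183.59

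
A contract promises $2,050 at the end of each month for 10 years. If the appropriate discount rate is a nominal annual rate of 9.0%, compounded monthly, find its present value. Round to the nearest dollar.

$161,830

i = 0.09/12 = 0.0075 per month; n = 10·12 = 120.
Annuity factor a(120|0.0075) = 78.941693; PV = 2050 × 78.941693 = 161,830.4700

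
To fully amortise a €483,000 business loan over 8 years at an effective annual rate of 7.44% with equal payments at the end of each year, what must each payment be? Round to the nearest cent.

Annuity-PV factor = 5.870805; PMT = 483000 / 5.870805 = 82,271.5162

€82,271.52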